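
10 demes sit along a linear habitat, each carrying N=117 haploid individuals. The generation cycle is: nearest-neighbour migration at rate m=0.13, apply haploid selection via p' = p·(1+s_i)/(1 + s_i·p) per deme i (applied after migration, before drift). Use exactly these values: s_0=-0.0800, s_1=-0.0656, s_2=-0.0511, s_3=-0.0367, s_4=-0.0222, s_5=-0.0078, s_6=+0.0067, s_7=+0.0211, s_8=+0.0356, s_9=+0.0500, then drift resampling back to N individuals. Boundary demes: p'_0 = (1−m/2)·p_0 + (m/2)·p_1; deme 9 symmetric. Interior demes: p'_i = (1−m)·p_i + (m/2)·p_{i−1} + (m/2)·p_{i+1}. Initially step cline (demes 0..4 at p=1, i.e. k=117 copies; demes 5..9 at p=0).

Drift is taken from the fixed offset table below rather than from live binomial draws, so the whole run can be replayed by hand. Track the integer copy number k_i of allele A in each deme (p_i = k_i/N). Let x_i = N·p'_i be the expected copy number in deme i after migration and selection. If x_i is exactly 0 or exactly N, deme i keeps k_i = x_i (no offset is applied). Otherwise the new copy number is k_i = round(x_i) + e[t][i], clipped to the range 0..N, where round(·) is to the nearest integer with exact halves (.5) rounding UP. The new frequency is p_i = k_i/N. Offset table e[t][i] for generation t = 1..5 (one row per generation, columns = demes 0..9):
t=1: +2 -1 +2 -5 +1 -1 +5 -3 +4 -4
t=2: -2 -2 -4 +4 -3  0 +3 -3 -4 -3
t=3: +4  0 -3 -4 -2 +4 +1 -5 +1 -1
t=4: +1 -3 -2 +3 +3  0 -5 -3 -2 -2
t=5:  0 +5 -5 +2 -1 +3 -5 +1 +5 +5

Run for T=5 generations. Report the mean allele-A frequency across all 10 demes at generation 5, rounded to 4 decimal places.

t=0: k=[117 117 117 117 117 0 0 0 0 0]
t=1: x=[117.0000 117.0000 117.0000 117.0000 109.2338 7.5495 0.0000 0.0000 0.0000 0.0000] k=[117 117 117 117 110 7 0 0 0 0]
t=2: x=[117.0000 117.0000 117.0000 116.5277 103.4941 13.1483 0.4580 0.0000 0.0000 0.0000] k=[117 117 117 117 100 13 3 0 0 0]
t=3: x=[117.0000 117.0000 117.0000 115.8533 95.0525 17.8860 3.4775 0.1991 0.0000 0.0000] k=[117 117 117 112 93 22 4 0 0 0]
t=4: x=[117.0000 117.0000 116.6575 110.8766 89.1464 25.2894 4.9415 0.2655 0.0000 0.0000] k=[117 117 115 114 92 25 0 0 0 0]
t=5: x=[117.0000 116.8609 114.9626 112.4751 88.5949 27.5647 1.6357 0.0000 0.0000 0.0000] k=[117 117 110 114 88 31 0 0 0 0]

0.4932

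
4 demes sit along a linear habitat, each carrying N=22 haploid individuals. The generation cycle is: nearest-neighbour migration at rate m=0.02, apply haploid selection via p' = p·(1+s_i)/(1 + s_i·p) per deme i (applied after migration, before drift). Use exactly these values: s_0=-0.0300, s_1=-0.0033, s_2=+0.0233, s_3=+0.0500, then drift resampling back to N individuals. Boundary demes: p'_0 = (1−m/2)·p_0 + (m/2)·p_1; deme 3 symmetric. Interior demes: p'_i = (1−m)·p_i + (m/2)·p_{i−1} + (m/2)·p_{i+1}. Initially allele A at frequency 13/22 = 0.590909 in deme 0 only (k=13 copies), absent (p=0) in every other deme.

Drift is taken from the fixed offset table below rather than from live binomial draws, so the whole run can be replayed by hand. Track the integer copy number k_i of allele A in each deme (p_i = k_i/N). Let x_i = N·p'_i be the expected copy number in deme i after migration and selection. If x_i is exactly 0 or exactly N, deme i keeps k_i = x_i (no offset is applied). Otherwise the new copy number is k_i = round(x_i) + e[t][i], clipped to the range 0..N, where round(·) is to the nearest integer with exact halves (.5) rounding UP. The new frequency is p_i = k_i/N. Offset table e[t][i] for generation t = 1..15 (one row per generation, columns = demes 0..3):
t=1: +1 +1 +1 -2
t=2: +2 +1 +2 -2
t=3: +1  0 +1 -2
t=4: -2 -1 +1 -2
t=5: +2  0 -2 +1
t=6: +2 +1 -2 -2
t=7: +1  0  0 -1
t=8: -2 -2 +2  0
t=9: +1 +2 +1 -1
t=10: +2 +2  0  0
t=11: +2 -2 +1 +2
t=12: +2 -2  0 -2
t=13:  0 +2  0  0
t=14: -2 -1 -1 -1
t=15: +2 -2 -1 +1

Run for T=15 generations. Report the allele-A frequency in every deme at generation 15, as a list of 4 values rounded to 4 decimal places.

t=0: k=[13 0 0 0]
t=1: x=[12.7069 0.1296 0.0000 0.0000] k=[14 1 0 0]
t=2: x=[13.7133 1.1165 0.0102 0.0000] k=[16 2 2 0]
t=3: x=[15.7243 2.1336 2.0219 0.0210] k=[17 2 3 0]
t=4: x=[16.7289 2.1536 3.0195 0.0315] k=[15 1 4 0]
t=5: x=[14.7123 1.1663 4.0049 0.0420] k=[17 1 2 1]
t=6: x=[16.7187 1.1663 2.0219 1.0581] k=[19 2 0 0]
t=7: x=[18.7465 2.1436 0.0205 0.0000] k=[20 2 0 0]
t=8: x=[19.7594 2.1536 0.0205 0.0000] k=[18 0 2 0]
t=9: x=[17.7159 0.1993 2.0015 0.0210] k=[19 2 3 0]
t=10: x=[18.7465 2.1735 3.0195 0.0315] k=[21 4 3 0]
t=11: x=[20.7958 4.1489 3.0398 0.0315] k=[22 2 4 2]
t=12: x=[21.7939 2.2134 4.0353 2.1113] k=[22 0 4 0]
t=13: x=[21.7733 0.2592 3.9948 0.0420] k=[22 2 4 0]
t=14: x=[21.7939 2.2134 4.0150 0.0420] k=[20 1 3 0]
t=15: x=[19.7492 1.2062 3.0093 0.0315] k=[22 0 2 1]

[1.0000, 0.0000, 0.0909, 0.0455]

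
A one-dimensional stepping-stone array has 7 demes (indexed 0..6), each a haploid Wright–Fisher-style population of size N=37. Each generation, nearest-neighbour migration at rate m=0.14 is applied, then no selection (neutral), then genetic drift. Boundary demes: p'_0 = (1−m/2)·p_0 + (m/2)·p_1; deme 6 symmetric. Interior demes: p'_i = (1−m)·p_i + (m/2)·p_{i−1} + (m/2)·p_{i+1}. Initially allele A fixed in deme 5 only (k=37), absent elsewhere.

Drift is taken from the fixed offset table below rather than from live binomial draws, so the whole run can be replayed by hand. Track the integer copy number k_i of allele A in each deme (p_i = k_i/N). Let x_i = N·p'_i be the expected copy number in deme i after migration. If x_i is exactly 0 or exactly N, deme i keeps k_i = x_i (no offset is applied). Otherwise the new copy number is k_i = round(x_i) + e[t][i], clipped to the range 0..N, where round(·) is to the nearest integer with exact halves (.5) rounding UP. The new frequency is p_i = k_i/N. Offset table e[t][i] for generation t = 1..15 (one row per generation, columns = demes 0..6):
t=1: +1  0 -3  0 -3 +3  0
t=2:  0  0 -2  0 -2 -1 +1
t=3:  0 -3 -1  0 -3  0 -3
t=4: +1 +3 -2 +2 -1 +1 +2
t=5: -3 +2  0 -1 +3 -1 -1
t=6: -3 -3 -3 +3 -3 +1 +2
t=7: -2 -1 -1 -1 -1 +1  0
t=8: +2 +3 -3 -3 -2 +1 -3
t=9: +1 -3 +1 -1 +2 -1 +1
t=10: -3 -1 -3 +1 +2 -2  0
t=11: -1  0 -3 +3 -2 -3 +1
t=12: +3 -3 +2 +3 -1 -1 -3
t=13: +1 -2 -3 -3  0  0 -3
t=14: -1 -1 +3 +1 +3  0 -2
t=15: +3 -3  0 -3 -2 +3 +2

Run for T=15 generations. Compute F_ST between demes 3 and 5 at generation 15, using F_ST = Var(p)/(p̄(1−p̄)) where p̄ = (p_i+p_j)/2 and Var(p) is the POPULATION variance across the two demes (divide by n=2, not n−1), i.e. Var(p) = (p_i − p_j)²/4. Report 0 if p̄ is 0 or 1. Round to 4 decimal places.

0.1169

t=0: k=[0 0 0 0 0 37 0]
t=1: x=[0.0000 0.0000 0.0000 0.0000 2.5900 31.8200 2.5900] k=[0 0 0 0 0 35 3]
t=2: x=[0.0000 0.0000 0.0000 0.0000 2.4500 30.3100 5.2400] k=[0 0 0 0 0 29 6]
t=3: x=[0.0000 0.0000 0.0000 0.0000 2.0300 25.3600 7.6100] k=[0 0 0 0 0 25 5]
t=4: x=[0.0000 0.0000 0.0000 0.0000 1.7500 21.8500 6.4000] k=[0 0 0 0 1 23 8]
t=5: x=[0.0000 0.0000 0.0000 0.0700 2.4700 20.4100 9.0500] k=[0 0 0 0 5 19 8]
t=6: x=[0.0000 0.0000 0.0000 0.3500 5.6300 17.2500 8.7700] k=[0 0 0 3 3 18 11]
t=7: x=[0.0000 0.0000 0.2100 2.7900 4.0500 16.4600 11.4900] k=[0 0 0 2 3 17 11]
t=8: x=[0.0000 0.0000 0.1400 1.9300 3.9100 15.6000 11.4200] k=[0 0 0 0 2 17 8]
t=9: x=[0.0000 0.0000 0.0000 0.1400 2.9100 15.3200 8.6300] k=[0 0 0 0 5 14 10]
t=10: x=[0.0000 0.0000 0.0000 0.3500 5.2800 13.0900 10.2800] k=[0 0 0 1 7 11 10]
t=11: x=[0.0000 0.0000 0.0700 1.3500 6.8600 10.6500 10.0700] k=[0 0 0 4 5 8 11]
t=12: x=[0.0000 0.0000 0.2800 3.7900 5.1400 8.0000 10.7900] k=[0 0 2 7 4 7 8]
t=13: x=[0.0000 0.1400 2.2100 6.4400 4.4200 6.8600 7.9300] k=[0 0 0 3 4 7 5]
t=14: x=[0.0000 0.0000 0.2100 2.8600 4.1400 6.6500 5.1400] k=[0 0 3 4 7 7 3]
t=15: x=[0.0000 0.2100 2.8600 4.1400 6.7900 6.7200 3.2800] k=[0 0 3 1 5 10 5]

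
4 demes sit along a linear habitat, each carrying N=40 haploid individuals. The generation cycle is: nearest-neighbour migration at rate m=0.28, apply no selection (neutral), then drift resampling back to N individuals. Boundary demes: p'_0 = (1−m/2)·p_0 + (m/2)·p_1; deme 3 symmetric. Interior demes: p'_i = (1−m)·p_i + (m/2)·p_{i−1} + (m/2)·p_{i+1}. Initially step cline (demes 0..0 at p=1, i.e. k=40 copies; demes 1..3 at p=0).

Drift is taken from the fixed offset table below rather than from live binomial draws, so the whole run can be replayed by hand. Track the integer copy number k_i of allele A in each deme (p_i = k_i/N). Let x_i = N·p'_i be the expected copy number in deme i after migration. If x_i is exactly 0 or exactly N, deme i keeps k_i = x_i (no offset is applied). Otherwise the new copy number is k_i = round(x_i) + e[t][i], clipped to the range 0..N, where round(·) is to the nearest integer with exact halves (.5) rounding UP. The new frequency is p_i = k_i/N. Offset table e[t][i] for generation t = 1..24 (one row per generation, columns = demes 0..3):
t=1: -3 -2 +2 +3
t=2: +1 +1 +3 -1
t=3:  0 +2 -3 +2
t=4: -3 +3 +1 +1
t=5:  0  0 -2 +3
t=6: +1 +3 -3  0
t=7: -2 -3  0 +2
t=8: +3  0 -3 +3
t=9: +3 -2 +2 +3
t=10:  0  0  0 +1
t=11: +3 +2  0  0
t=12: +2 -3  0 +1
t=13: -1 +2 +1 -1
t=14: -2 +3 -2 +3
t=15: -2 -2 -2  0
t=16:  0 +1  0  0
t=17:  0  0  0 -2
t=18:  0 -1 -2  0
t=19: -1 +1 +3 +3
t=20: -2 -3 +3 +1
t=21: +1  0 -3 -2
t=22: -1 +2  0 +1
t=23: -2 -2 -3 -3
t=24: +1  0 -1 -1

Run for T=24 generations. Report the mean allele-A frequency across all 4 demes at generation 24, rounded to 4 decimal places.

0.2500

t=0: k=[40 0 0 0]
t=1: x=[34.4000 5.6000 0.0000 0.0000] k=[31 4 0 0]
t=2: x=[27.2200 7.2200 0.5600 0.0000] k=[28 8 4 0]
t=3: x=[25.2000 10.2400 4.0000 0.5600] k=[25 12 1 3]
t=4: x=[23.1800 12.2800 2.8200 2.7200] k=[20 15 4 4]
t=5: x=[19.3000 14.1600 5.5400 4.0000] k=[19 14 4 7]
t=6: x=[18.3000 13.3000 5.8200 6.5800] k=[19 16 3 7]
t=7: x=[18.5800 14.6000 5.3800 6.4400] k=[17 12 5 8]
t=8: x=[16.3000 11.7200 6.4000 7.5800] k=[19 12 3 11]
t=9: x=[18.0200 11.7200 5.3800 9.8800] k=[21 10 7 13]
t=10: x=[19.4600 11.1200 8.2600 12.1600] k=[19 11 8 13]
t=11: x=[17.8800 11.7000 9.1200 12.3000] k=[21 14 9 12]
t=12: x=[20.0200 14.2800 10.1200 11.5800] k=[22 11 10 13]
t=13: x=[20.4600 12.4000 10.5600 12.5800] k=[19 14 12 12]
t=14: x=[18.3000 14.4200 12.2800 12.0000] k=[16 17 10 15]
t=15: x=[16.1400 15.8800 11.6800 14.3000] k=[14 14 10 14]
t=16: x=[14.0000 13.4400 11.1200 13.4400] k=[14 14 11 13]
t=17: x=[14.0000 13.5800 11.7000 12.7200] k=[14 14 12 11]
t=18: x=[14.0000 13.7200 12.1400 11.1400] k=[14 13 10 11]
t=19: x=[13.8600 12.7200 10.5600 10.8600] k=[13 14 14 14]
t=20: x=[13.1400 13.8600 14.0000 14.0000] k=[11 11 17 15]
t=21: x=[11.0000 11.8400 15.8800 15.2800] k=[12 12 13 13]
t=22: x=[12.0000 12.1400 12.8600 13.0000] k=[11 14 13 14]
t=23: x=[11.4200 13.4400 13.2800 13.8600] k=[9 11 10 11]
t=24: x=[9.2800 10.5800 10.2800 10.8600] k=[10 11 9 10]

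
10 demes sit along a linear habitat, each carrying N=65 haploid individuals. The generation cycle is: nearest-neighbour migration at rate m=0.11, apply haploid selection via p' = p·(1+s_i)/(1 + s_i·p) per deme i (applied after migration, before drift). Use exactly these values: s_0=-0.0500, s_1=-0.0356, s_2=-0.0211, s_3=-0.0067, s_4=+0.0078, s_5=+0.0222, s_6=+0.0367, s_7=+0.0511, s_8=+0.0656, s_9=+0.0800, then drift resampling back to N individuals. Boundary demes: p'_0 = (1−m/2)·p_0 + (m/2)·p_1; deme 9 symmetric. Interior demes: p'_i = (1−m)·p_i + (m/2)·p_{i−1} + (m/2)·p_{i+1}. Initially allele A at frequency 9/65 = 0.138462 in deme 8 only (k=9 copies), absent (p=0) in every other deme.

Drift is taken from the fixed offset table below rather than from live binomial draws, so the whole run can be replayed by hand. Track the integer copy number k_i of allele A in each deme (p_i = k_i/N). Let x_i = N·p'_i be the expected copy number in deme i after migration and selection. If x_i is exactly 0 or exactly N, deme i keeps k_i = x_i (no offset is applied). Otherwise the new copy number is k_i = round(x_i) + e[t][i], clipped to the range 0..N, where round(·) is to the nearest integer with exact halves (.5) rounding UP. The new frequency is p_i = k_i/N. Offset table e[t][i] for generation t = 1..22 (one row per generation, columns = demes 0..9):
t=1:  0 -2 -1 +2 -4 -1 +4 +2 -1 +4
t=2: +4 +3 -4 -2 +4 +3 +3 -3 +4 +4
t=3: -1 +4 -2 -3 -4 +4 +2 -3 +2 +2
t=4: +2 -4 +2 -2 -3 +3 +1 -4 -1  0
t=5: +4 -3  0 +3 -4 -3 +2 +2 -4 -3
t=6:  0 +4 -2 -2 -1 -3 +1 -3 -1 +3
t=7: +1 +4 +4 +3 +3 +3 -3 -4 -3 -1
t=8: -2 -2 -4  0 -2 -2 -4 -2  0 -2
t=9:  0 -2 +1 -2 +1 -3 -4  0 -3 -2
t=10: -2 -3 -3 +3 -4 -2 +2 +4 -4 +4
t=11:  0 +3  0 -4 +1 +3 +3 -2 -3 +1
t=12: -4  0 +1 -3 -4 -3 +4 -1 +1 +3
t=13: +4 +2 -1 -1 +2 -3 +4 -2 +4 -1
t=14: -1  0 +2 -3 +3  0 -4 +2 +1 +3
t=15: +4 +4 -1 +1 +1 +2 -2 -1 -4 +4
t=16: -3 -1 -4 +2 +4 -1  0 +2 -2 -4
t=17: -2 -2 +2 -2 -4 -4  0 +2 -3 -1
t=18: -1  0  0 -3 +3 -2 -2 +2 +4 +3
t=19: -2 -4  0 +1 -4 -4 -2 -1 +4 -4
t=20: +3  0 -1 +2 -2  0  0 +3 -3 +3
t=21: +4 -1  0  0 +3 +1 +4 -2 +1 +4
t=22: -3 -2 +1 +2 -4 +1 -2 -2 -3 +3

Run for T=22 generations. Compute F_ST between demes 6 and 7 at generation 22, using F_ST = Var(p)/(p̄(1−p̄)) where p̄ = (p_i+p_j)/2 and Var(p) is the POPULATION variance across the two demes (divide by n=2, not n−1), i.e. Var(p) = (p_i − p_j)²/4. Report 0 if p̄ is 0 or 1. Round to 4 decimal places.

t=0: k=[0 0 0 0 0 0 0 0 9 0]
t=1: x=[0.0000 0.0000 0.0000 0.0000 0.0000 0.0000 0.0000 0.5201 8.4670 0.5343] k=[0 0 0 0 0 0 0 3 7 5]
t=2: x=[0.0000 0.0000 0.0000 0.0000 0.0000 0.0000 0.1710 3.2034 7.0600 5.4843] k=[0 0 0 0 0 0 3 0 11 9]
t=3: x=[0.0000 0.0000 0.0000 0.0000 0.0000 0.1687 2.7638 0.8089 10.8471 9.7297] k=[0 0 0 0 0 4 5 0 13 12]
t=4: x=[0.0000 0.0000 0.0000 0.0000 0.2217 3.9150 4.8287 1.0398 12.8734 12.8291] k=[0 0 0 0 0 7 6 0 12 13]
t=5: x=[0.0000 0.0000 0.0000 0.0000 0.3880 6.6906 5.9160 1.0398 12.0045 13.7613] k=[0 0 0 0 0 4 8 3 8 11]
t=6: x=[0.0000 0.0000 0.0000 0.0000 0.2217 4.0832 7.7476 3.7210 8.3412 11.5478] k=[0 0 0 0 0 1 9 1 7 15]
t=7: x=[0.0000 0.0000 0.0000 0.0000 0.0554 1.4151 8.3796 1.8579 7.5224 15.4480] k=[0 0 0 0 3 4 5 0 5 14]
t=8: x=[0.0000 0.0000 0.0000 0.1639 2.9115 4.0832 4.8287 0.5779 5.5333 14.3469] k=[0 0 0 0 1 2 1 0 6 12]
t=9: x=[0.0000 0.0000 0.0000 0.0546 1.0077 1.9307 1.0361 0.4046 6.3551 12.4251] k=[0 0 0 0 2 0 0 0 3 10]
t=10: x=[0.0000 0.0000 0.0000 0.1093 1.7935 0.1124 0.0000 0.1734 3.4201 10.2628] k=[0 0 0 3 0 0 0 4 0 14]
t=11: x=[0.0000 0.0000 0.1615 2.6528 0.1663 0.0000 0.2280 3.7315 1.0539 14.0595] k=[0 0 0 0 1 0 3 2 0 15]
t=12: x=[0.0000 0.0000 0.0000 0.0546 0.8968 0.2249 2.8775 2.0413 0.9954 15.0465] k=[0 0 0 0 0 0 7 1 2 18]
t=13: x=[0.0000 0.0000 0.0000 0.0000 0.0000 0.3935 6.4926 1.4542 3.0018 18.1080] k=[0 0 0 0 0 0 10 0 7 17]
t=14: x=[0.0000 0.0000 0.0000 0.0000 0.0000 0.5621 9.1805 0.9821 7.5802 17.4134] k=[0 0 0 0 0 1 5 3 9 20]
t=15: x=[0.0000 0.0000 0.0000 0.0000 0.0554 1.1904 4.8287 3.6060 9.7918 20.4582] k=[0 0 0 0 1 3 3 3 6 24]
t=16: x=[0.0000 0.0000 0.0000 0.0546 1.0631 2.9512 3.1048 3.3185 7.2230 24.1664] k=[0 0 0 2 5 2 3 5 5 20]
t=17: x=[0.0000 0.0000 0.1077 2.0417 4.7038 2.2676 3.1617 5.1202 6.1708 20.2315] k=[0 0 2 0 1 0 3 7 3 19]
t=18: x=[0.0000 0.1061 1.7434 0.1639 0.8968 0.2249 3.1617 6.8598 4.3510 19.1427] k=[0 0 2 0 4 0 1 9 8 22]
t=19: x=[0.0000 0.1061 1.7434 0.3278 3.5862 0.2811 1.4347 8.8802 9.3209 22.3446] k=[0 0 2 1 0 0 0 8 13 18]
t=20: x=[0.0000 0.1061 1.7974 0.9934 0.0554 0.0000 0.4560 8.1850 13.6734 18.7343] k=[0 0 1 3 0 0 0 11 11 22]
t=21: x=[0.0000 0.0530 1.0331 2.7075 0.1663 0.0000 0.6270 10.8376 12.2231 22.5138] k=[0 0 1 3 3 0 5 9 13 27]
t=22: x=[0.0000 0.0530 1.0331 2.8715 2.8561 0.4497 5.1122 9.3934 14.2441 27.4425] k=[0 0 2 5 0 1 3 7 11 30]

0.0133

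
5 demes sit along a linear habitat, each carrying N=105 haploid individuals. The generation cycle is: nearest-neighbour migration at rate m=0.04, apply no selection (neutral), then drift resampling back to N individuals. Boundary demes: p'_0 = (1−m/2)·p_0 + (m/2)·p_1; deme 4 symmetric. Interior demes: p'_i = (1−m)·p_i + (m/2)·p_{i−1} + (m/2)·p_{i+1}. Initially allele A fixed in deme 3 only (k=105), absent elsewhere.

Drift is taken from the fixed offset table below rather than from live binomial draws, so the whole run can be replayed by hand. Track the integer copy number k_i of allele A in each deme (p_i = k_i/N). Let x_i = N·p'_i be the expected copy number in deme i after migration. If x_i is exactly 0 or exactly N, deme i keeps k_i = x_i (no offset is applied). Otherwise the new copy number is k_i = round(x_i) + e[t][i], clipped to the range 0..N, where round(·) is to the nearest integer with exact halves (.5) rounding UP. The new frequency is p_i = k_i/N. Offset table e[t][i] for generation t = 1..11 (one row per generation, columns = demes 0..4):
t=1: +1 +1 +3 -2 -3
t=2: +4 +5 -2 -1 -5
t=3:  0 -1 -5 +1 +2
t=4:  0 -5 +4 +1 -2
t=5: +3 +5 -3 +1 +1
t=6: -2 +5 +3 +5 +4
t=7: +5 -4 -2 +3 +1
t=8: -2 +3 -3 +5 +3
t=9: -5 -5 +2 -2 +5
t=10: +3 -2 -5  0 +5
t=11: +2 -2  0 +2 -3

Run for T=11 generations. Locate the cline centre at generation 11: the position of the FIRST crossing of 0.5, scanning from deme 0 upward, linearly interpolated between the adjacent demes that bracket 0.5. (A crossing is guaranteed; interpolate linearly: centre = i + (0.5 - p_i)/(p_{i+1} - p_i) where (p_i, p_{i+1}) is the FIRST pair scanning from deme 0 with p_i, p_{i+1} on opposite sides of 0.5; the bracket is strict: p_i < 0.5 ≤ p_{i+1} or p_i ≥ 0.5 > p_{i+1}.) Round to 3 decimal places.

t=0: k=[0 0 0 105 0]
t=1: x=[0.0000 0.0000 2.1000 100.8000 2.1000] k=[0 0 5 99 0]
t=2: x=[0.0000 0.1000 6.7800 95.1400 1.9800] k=[0 5 5 94 0]
t=3: x=[0.1000 4.9000 6.7800 90.3400 1.8800] k=[0 4 2 91 4]
t=4: x=[0.0800 3.8800 3.8200 87.4800 5.7400] k=[0 0 8 88 4]
t=5: x=[0.0000 0.1600 9.4400 84.7200 5.6800] k=[0 5 6 86 7]
t=6: x=[0.1000 4.9200 7.5800 82.8200 8.5800] k=[0 10 11 88 13]
t=7: x=[0.2000 9.8200 12.5200 84.9600 14.5000] k=[5 6 11 88 16]
t=8: x=[5.0200 6.0800 12.4400 85.0200 17.4400] k=[3 9 9 90 20]
t=9: x=[3.1200 8.8800 10.6200 86.9800 21.4000] k=[0 4 13 85 26]
t=10: x=[0.0800 4.1000 14.2600 82.3800 27.1800] k=[3 2 9 82 32]
t=11: x=[2.9800 2.1600 10.3200 79.5400 33.0000] k=[5 0 10 82 30]

2.590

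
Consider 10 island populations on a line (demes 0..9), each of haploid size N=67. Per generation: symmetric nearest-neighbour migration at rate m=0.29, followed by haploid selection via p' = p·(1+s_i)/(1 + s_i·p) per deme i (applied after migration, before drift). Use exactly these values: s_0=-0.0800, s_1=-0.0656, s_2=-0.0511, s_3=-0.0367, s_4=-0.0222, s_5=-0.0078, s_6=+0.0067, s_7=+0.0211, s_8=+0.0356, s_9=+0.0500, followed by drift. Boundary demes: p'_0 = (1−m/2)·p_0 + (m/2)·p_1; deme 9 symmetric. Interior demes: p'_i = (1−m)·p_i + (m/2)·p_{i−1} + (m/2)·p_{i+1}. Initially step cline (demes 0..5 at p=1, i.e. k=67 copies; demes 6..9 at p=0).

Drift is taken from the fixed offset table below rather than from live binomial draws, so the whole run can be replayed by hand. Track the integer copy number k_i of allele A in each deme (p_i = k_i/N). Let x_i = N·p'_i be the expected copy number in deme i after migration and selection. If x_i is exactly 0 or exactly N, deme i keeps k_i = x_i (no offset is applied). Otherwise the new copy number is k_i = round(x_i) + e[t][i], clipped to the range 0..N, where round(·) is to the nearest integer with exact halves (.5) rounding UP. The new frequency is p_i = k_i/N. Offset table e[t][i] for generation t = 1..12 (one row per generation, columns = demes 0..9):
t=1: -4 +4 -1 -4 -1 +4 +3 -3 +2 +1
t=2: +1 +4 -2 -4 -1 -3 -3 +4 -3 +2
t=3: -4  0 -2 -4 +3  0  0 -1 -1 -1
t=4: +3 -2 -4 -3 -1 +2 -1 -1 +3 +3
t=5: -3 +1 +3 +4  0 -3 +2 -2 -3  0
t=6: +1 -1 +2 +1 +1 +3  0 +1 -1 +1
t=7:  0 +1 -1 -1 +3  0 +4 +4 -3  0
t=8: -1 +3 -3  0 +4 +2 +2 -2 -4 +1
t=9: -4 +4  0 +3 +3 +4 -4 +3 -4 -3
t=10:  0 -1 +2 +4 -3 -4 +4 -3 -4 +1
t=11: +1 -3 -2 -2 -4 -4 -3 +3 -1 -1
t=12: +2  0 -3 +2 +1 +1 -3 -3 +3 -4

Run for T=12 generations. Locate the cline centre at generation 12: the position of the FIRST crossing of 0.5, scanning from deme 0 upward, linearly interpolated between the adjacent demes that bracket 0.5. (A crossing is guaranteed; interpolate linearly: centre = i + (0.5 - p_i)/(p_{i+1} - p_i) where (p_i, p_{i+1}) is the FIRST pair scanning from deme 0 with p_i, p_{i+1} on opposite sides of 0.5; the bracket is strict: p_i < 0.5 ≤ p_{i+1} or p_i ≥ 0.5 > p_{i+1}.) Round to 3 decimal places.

5.531

t=0: k=[67 67 67 67 67 67 0 0 0 0]
t=1: x=[67.0000 67.0000 67.0000 67.0000 67.0000 57.2198 9.7706 0.0000 0.0000 0.0000] k=[67 67 67 67 67 61 13 0 0 0]
t=2: x=[67.0000 67.0000 67.0000 67.0000 66.1105 54.8322 18.1633 1.9236 0.0000 0.0000] k=[67 67 67 67 65 52 15 6 0 0]
t=3: x=[67.0000 67.0000 67.0000 66.6990 63.3279 48.4150 19.1512 6.5575 0.9006 0.0000] k=[67 67 67 63 66 48 19 6 0 0]
t=4: x=[67.0000 67.0000 66.3891 63.9065 62.8688 46.2931 21.4172 7.1472 0.9006 0.0000] k=[67 67 62 61 62 48 20 6 4 0]
t=5: x=[67.0000 66.2247 62.3585 61.0916 59.6799 45.8568 22.1289 7.8841 3.8345 0.6087] k=[67 67 65 65 60 43 24 6 1 1]
t=6: x=[67.0000 66.6897 65.2004 64.1756 58.0880 42.5886 24.2482 8.0314 1.7848 1.0492] k=[67 66 67 65 59 46 24 9 1 2]
t=7: x=[66.8424 66.2407 66.5417 64.3256 57.8084 44.5783 25.1198 10.1942 2.3841 1.9451] k=[67 67 66 63 61 45 29 14 0 2]
t=8: x=[67.0000 66.8448 65.6419 63.0069 58.8100 44.8841 29.2550 14.3794 2.3996 1.7932] k=[67 67 63 63 63 47 31 12 0 3]
t=9: x=[67.0000 66.3797 63.4057 62.8570 60.5503 46.8900 30.6760 13.2354 2.2498 2.6881] k=[67 67 63 66 64 51 27 16 0 0]
t=10: x=[67.0000 66.3797 63.8618 65.2110 62.3080 49.3032 28.9948 15.5226 2.3996 0.0000] k=[67 65 66 67 59 45 33 13 0 0]
t=11: x=[66.6849 65.3279 65.9470 65.6463 57.9558 45.1749 31.9516 14.2478 1.9502 0.0000] k=[67 62 64 64 54 41 29 17 1 0]
t=12: x=[66.2127 62.7530 63.5420 62.3921 53.3222 41.0206 29.1099 16.6802 3.2825 0.1522] k=[67 63 61 64 54 42 26 14 6 0]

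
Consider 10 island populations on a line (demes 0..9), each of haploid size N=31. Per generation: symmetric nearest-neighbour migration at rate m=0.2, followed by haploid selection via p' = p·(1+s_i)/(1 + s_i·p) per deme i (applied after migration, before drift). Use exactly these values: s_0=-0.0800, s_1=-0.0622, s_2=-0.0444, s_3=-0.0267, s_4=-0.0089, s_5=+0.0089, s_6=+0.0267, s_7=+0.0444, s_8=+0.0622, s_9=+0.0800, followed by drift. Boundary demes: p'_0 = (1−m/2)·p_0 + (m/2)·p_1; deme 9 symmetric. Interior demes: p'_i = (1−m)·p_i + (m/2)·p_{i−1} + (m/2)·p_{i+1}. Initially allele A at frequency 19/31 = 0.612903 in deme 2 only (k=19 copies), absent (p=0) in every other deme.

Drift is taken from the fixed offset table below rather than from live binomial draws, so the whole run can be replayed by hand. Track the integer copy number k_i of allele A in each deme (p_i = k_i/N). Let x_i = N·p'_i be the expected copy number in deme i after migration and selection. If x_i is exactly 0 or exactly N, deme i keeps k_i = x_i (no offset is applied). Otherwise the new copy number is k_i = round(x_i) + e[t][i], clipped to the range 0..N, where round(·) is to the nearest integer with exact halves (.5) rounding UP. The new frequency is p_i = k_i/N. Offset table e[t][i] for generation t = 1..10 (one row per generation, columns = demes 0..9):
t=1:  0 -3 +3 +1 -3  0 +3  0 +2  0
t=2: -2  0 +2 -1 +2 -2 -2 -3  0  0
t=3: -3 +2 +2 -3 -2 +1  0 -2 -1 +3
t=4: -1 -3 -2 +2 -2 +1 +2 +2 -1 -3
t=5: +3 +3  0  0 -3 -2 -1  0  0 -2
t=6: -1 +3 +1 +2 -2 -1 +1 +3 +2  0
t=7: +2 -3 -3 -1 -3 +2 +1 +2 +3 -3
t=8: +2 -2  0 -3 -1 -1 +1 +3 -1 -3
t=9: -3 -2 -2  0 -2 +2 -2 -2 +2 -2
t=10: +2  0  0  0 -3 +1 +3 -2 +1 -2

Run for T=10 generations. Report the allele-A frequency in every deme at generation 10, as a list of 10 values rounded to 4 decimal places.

t=0: k=[0 0 19 0 0 0 0 0 0 0]
t=1: x=[0.0000 1.7886 14.8484 1.8523 0.0000 0.0000 0.0000 0.0000 0.0000 0.0000] k=[0 0 18 3 0 0 0 0 0 0]
t=2: x=[0.0000 1.6942 14.3494 4.1027 0.2974 0.0000 0.0000 0.0000 0.0000 0.0000] k=[0 2 16 3 2 0 0 0 0 0]
t=3: x=[0.1841 3.0204 12.9563 4.1027 1.8841 0.2018 0.0000 0.0000 0.0000 0.0000] k=[0 5 15 1 0 1 0 0 0 0]
t=4: x=[0.4606 5.2155 12.2618 2.2430 0.1982 0.8069 0.1027 0.0000 0.0000 0.0000] k=[0 2 10 4 0 2 2 0 0 0]
t=5: x=[0.1841 2.4511 8.3206 4.1027 0.5948 1.8151 1.8452 0.2088 0.0000 0.0000] k=[3 5 8 4 0 0 1 0 0 0]
t=6: x=[2.9685 4.8322 7.0496 3.9067 0.3965 0.1009 0.8208 0.1044 0.0000 0.0000] k=[2 8 8 6 0 0 2 3 0 0]
t=7: x=[2.4082 7.0443 7.5379 5.4769 0.5948 0.2018 1.9475 2.7054 0.3185 0.0000] k=[4 4 5 4 0 2 3 5 3 0]
t=8: x=[3.7184 3.8769 4.6186 3.6127 0.5948 1.9159 3.1743 4.7728 3.0626 0.3237] k=[6 2 5 1 0 1 4 8 2 0]
t=9: x=[5.2275 2.5459 4.1345 1.2667 0.1982 1.2103 4.1947 7.2382 2.5371 0.2159] k=[2 1 2 1 0 3 2 5 5 0]
t=10: x=[1.7566 1.1281 1.7245 0.9741 0.3965 2.6212 2.4590 4.8759 4.7371 0.5393] k=[4 1 2 1 0 4 5 3 6 0]

[0.1290, 0.0323, 0.0645, 0.0323, 0.0000, 0.1290, 0.1613, 0.0968, 0.1935, 0.0000]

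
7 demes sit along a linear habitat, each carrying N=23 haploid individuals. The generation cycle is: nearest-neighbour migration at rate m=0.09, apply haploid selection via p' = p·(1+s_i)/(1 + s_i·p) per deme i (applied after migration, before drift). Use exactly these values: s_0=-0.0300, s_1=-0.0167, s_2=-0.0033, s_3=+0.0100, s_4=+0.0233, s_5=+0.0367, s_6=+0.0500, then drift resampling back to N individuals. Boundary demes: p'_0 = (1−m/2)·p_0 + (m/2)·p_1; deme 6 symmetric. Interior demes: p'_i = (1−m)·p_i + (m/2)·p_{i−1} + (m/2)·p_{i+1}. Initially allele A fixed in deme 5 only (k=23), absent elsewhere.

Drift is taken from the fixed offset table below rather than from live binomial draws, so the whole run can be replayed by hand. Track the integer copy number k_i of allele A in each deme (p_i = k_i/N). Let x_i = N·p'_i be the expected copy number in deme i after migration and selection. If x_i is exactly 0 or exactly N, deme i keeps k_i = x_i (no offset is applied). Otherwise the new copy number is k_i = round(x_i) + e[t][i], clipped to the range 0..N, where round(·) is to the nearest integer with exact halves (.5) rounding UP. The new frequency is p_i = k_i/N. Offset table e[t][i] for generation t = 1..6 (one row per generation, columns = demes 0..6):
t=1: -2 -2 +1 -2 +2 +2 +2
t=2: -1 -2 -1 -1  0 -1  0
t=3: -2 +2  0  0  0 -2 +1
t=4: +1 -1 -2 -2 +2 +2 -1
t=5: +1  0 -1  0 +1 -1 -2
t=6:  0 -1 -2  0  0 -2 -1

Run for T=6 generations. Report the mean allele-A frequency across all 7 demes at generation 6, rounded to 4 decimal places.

0.1615

t=0: k=[0 0 0 0 0 23 0]
t=1: x=[0.0000 0.0000 0.0000 0.0000 1.0580 20.9969 1.0843] k=[0 0 0 0 3 23 3]
t=2: x=[0.0000 0.0000 0.0000 0.1363 3.8381 21.2589 4.0606] k=[0 0 0 0 4 20 4]
t=3: x=[0.0000 0.0000 0.0000 0.1818 4.6245 18.6877 4.9057] k=[0 0 0 0 5 17 6]
t=4: x=[0.0000 0.0000 0.0000 0.2272 5.4097 16.1398 6.7248] k=[0 0 0 0 7 18 6]
t=5: x=[0.0000 0.0000 0.0000 0.3181 7.2942 17.1241 6.7707] k=[0 0 0 0 8 16 5]
t=6: x=[0.0000 0.0000 0.0000 0.3635 8.1206 15.3303 5.7016] k=[0 0 0 0 8 13 5]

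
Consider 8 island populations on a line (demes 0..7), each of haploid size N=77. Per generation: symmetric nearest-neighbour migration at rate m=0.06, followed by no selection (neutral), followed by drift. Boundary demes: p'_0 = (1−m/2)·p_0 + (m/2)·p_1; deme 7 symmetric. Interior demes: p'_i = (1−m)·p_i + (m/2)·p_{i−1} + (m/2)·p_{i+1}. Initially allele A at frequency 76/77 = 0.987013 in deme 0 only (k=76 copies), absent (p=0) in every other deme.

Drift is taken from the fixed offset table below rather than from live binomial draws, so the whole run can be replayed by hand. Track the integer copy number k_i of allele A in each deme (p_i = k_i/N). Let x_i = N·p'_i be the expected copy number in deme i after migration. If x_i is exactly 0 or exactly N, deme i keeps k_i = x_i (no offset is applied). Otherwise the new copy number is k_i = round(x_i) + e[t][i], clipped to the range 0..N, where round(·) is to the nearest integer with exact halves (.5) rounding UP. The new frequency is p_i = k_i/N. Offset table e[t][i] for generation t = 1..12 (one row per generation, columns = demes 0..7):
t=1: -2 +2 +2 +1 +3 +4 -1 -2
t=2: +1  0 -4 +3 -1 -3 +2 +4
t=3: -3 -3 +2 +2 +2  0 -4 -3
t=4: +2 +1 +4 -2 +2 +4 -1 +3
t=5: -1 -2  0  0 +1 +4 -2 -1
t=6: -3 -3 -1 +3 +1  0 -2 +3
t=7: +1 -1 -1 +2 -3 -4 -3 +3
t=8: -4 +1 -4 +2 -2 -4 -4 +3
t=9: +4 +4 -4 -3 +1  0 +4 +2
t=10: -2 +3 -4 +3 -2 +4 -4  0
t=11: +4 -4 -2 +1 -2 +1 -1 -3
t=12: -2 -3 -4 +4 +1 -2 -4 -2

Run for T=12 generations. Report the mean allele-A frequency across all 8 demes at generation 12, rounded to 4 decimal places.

0.1299

t=0: k=[76 0 0 0 0 0 0 0]
t=1: x=[73.7200 2.2800 0.0000 0.0000 0.0000 0.0000 0.0000 0.0000] k=[72 4 0 0 0 0 0 0]
t=2: x=[69.9600 5.9200 0.1200 0.0000 0.0000 0.0000 0.0000 0.0000] k=[71 6 0 0 0 0 0 0]
t=3: x=[69.0500 7.7700 0.1800 0.0000 0.0000 0.0000 0.0000 0.0000] k=[66 5 2 0 0 0 0 0]
t=4: x=[64.1700 6.7400 2.0300 0.0600 0.0000 0.0000 0.0000 0.0000] k=[66 8 6 0 0 0 0 0]
t=5: x=[64.2600 9.6800 5.8800 0.1800 0.0000 0.0000 0.0000 0.0000] k=[63 8 6 0 0 0 0 0]
t=6: x=[61.3500 9.5900 5.8800 0.1800 0.0000 0.0000 0.0000 0.0000] k=[58 7 5 3 0 0 0 0]
t=7: x=[56.4700 8.4700 5.0000 2.9700 0.0900 0.0000 0.0000 0.0000] k=[57 7 4 5 0 0 0 0]
t=8: x=[55.5000 8.4100 4.1200 4.8200 0.1500 0.0000 0.0000 0.0000] k=[52 9 0 7 0 0 0 0]
t=9: x=[50.7100 10.0200 0.4800 6.5800 0.2100 0.0000 0.0000 0.0000] k=[55 14 0 4 1 0 0 0]
t=10: x=[53.7700 14.8100 0.5400 3.7900 1.0600 0.0300 0.0000 0.0000] k=[52 18 0 7 0 4 0 0]
t=11: x=[50.9800 18.4800 0.7500 6.5800 0.3300 3.7600 0.1200 0.0000] k=[55 14 0 8 0 5 0 0]
t=12: x=[53.7700 14.8100 0.6600 7.5200 0.3900 4.7000 0.1500 0.0000] k=[52 12 0 12 1 3 0 0]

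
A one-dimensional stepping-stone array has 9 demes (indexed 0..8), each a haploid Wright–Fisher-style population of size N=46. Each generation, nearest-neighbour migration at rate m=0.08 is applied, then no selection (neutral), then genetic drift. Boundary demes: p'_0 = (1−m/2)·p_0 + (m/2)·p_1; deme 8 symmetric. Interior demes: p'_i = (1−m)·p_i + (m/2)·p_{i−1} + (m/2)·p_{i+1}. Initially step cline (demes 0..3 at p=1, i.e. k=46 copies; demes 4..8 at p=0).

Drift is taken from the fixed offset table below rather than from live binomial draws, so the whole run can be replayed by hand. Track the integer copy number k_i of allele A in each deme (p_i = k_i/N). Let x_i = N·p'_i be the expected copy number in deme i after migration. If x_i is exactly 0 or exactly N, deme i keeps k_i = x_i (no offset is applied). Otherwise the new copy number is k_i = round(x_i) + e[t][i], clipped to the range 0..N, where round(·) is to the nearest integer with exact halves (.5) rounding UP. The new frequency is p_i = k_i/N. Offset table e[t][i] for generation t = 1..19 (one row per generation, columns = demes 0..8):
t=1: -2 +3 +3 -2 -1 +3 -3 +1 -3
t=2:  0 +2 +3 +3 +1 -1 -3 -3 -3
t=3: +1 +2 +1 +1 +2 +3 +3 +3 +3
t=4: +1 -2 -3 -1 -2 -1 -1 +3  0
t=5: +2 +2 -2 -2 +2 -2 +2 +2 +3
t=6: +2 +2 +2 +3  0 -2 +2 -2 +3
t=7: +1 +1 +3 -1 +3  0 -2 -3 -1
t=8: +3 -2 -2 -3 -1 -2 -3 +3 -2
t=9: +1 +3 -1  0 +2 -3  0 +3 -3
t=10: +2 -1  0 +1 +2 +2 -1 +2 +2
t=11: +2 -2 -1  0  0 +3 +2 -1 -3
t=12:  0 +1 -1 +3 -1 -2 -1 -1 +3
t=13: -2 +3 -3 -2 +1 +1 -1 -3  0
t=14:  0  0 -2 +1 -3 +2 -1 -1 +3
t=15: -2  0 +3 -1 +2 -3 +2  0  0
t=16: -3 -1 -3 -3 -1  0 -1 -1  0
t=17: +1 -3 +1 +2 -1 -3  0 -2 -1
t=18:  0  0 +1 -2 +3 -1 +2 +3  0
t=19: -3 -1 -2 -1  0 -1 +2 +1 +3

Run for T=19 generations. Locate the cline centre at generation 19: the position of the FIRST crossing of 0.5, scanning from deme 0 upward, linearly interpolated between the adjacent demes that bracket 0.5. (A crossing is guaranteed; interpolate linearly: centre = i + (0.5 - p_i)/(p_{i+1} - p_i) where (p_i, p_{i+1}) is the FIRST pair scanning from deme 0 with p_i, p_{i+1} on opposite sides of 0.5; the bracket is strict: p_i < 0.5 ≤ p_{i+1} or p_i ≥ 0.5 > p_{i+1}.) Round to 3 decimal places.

3.545

t=0: k=[46 46 46 46 0 0 0 0 0]
t=1: x=[46.0000 46.0000 46.0000 44.1600 1.8400 0.0000 0.0000 0.0000 0.0000] k=[46 46 46 42 1 0 0 0 0]
t=2: x=[46.0000 46.0000 45.8400 40.5200 2.6000 0.0400 0.0000 0.0000 0.0000] k=[46 46 46 44 4 0 0 0 0]
t=3: x=[46.0000 46.0000 45.9200 42.4800 5.4400 0.1600 0.0000 0.0000 0.0000] k=[46 46 46 43 7 3 0 0 0]
t=4: x=[46.0000 46.0000 45.8800 41.6800 8.2800 3.0400 0.1200 0.0000 0.0000] k=[46 46 43 41 6 2 0 0 0]
t=5: x=[46.0000 45.8800 43.0400 39.6800 7.2400 2.0800 0.0800 0.0000 0.0000] k=[46 46 41 38 9 0 2 0 0]
t=6: x=[46.0000 45.8000 41.0800 36.9600 9.8000 0.4400 1.8400 0.0800 0.0000] k=[46 46 43 40 10 0 4 0 0]
t=7: x=[46.0000 45.8800 43.0000 38.9200 10.8000 0.5600 3.6800 0.1600 0.0000] k=[46 46 46 38 14 1 2 0 0]
t=8: x=[46.0000 46.0000 45.6800 37.3600 14.4400 1.5600 1.8800 0.0800 0.0000] k=[46 46 44 34 13 0 0 3 0]
t=9: x=[46.0000 45.9200 43.6800 33.5600 13.3200 0.5200 0.1200 2.7600 0.1200] k=[46 46 43 34 15 0 0 6 0]
t=10: x=[46.0000 45.8800 42.7600 33.6000 15.1600 0.6000 0.2400 5.5200 0.2400] k=[46 45 43 35 17 3 0 8 2]
t=11: x=[45.9600 44.9600 42.7600 34.6000 17.1600 3.4400 0.4400 7.4400 2.2400] k=[46 43 42 35 17 6 2 6 0]
t=12: x=[45.8800 43.0800 41.7600 34.5600 17.2800 6.2800 2.3200 5.6000 0.2400] k=[46 44 41 38 16 4 1 5 3]
t=13: x=[45.9200 43.9600 41.0000 37.2400 16.4000 4.3600 1.2800 4.7600 3.0800] k=[44 46 38 35 17 5 0 2 3]
t=14: x=[44.0800 45.6000 38.2000 34.4000 17.2400 5.2800 0.2800 1.9600 2.9600] k=[44 46 36 35 14 7 0 1 6]
t=15: x=[44.0800 45.5200 36.3600 34.2000 14.5600 7.0000 0.3200 1.1600 5.8000] k=[42 46 39 33 17 4 2 1 6]
t=16: x=[42.1600 45.5600 39.0400 32.6000 17.1200 4.4400 2.0400 1.2400 5.8000] k=[39 45 36 30 16 4 1 0 6]
t=17: x=[39.2400 44.4000 36.1200 29.6800 16.0800 4.3600 1.0800 0.2800 5.7600] k=[40 41 37 32 15 1 1 0 5]
t=18: x=[40.0400 40.8000 36.9600 31.5200 15.1200 1.5600 0.9600 0.2400 4.8000] k=[40 41 38 30 18 1 3 3 5]
t=19: x=[40.0400 40.8400 37.8000 29.8400 17.8000 1.7600 2.9200 3.0800 4.9200] k=[37 40 36 29 18 1 5 4 8]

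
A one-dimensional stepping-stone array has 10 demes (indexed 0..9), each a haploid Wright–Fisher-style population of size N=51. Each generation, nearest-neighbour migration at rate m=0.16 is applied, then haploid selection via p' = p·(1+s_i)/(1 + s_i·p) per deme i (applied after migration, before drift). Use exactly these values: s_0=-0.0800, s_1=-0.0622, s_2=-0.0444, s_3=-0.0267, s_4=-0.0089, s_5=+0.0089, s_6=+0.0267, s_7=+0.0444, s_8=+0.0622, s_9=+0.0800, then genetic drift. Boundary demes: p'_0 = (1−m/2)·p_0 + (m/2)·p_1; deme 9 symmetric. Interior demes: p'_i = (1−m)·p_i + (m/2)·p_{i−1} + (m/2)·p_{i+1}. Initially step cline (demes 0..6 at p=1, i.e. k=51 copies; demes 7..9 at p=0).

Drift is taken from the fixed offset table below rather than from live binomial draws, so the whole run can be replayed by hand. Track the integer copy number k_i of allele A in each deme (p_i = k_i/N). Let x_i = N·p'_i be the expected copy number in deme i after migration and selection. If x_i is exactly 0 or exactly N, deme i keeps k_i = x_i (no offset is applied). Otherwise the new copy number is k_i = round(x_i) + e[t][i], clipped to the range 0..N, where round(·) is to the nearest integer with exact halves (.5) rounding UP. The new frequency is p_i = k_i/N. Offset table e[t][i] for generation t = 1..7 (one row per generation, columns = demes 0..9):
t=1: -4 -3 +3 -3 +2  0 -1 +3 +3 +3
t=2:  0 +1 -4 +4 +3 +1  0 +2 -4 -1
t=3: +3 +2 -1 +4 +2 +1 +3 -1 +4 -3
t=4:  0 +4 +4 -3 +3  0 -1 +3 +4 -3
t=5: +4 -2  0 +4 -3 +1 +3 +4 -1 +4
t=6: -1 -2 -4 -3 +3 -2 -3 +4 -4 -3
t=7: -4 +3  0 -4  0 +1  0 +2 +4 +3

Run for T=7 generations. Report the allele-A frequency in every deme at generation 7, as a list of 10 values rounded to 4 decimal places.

[1.0000, 1.0000, 1.0000, 0.8627, 0.9804, 0.9412, 0.7647, 0.6078, 0.2353, 0.1176]

t=0: k=[51 51 51 51 51 51 51 0 0 0]
t=1: x=[51.0000 51.0000 51.0000 51.0000 51.0000 51.0000 47.0178 4.2461 0.0000 0.0000] k=[51 51 51 51 51 51 46 7 0 0]
t=2: x=[51.0000 51.0000 51.0000 51.0000 51.0000 50.6035 43.4510 9.9021 0.5944 0.0000] k=[51 51 51 51 51 51 43 12 0 0]
t=3: x=[51.0000 51.0000 51.0000 51.0000 51.0000 50.3656 41.3676 13.9560 1.0185 0.0000] k=[51 51 51 51 51 51 44 13 5 0]
t=4: x=[51.0000 51.0000 51.0000 51.0000 51.0000 50.4449 42.2723 15.3012 5.5306 0.4317] k=[51 51 51 51 51 50 41 18 10 0]
t=5: x=[51.0000 51.0000 51.0000 51.0000 50.9193 49.3740 40.1074 19.7228 10.3281 0.8629] k=[51 51 51 51 48 50 43 24 9 5]
t=6: x=[51.0000 51.0000 51.0000 50.7534 48.3779 49.2947 42.2330 24.8732 10.3696 5.6980] k=[51 51 51 48 51 47 39 29 6 3]
t=7: x=[51.0000 51.0000 50.7489 48.4144 50.4350 46.7149 39.0823 28.5075 7.9986 3.4815] k=[51 51 51 44 50 48 39 31 12 6]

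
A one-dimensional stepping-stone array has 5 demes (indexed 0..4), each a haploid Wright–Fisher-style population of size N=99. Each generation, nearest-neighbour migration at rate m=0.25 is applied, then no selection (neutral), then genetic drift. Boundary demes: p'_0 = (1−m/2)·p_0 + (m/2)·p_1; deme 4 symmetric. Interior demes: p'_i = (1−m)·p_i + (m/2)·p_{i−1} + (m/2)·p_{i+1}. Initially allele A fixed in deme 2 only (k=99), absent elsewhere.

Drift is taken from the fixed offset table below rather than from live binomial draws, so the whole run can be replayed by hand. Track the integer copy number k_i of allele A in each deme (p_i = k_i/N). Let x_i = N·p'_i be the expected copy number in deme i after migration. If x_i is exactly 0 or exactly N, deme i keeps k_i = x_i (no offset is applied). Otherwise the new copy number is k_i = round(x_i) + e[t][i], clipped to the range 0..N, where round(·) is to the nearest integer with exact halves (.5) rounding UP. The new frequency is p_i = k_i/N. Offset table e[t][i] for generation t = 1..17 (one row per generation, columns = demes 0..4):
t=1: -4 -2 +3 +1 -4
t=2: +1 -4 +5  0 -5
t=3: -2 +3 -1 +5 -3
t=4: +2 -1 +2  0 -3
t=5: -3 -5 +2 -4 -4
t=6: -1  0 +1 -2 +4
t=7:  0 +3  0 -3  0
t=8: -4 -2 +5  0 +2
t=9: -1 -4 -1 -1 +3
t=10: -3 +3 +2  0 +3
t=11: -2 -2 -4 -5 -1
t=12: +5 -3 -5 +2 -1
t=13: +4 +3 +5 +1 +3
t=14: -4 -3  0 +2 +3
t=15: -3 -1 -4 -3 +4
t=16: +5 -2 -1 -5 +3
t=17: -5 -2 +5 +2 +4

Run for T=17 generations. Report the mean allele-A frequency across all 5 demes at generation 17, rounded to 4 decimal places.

0.1859

t=0: k=[0 0 99 0 0]
t=1: x=[0.0000 12.3750 74.2500 12.3750 0.0000] k=[0 10 77 13 0]
t=2: x=[1.2500 17.1250 60.6250 19.3750 1.6250] k=[2 13 66 19 0]
t=3: x=[3.3750 18.2500 53.5000 22.5000 2.3750] k=[1 21 53 28 0]
t=4: x=[3.5000 22.5000 45.8750 27.6250 3.5000] k=[6 22 48 28 1]
t=5: x=[8.0000 23.2500 42.2500 27.1250 4.3750] k=[5 18 44 23 0]
t=6: x=[6.6250 19.6250 38.1250 22.7500 2.8750] k=[6 20 39 21 7]
t=7: x=[7.7500 20.6250 34.3750 21.5000 8.7500] k=[8 24 34 19 9]
t=8: x=[10.0000 23.2500 30.8750 19.6250 10.2500] k=[6 21 36 20 12]
t=9: x=[7.8750 21.0000 32.1250 21.0000 13.0000] k=[7 17 31 20 16]
t=10: x=[8.2500 17.5000 27.8750 20.8750 16.5000] k=[5 21 30 21 20]
t=11: x=[7.0000 20.1250 27.7500 22.0000 20.1250] k=[5 18 24 17 19]
t=12: x=[6.6250 17.1250 22.3750 18.1250 18.7500] k=[12 14 17 20 18]
t=13: x=[12.2500 14.1250 17.0000 19.3750 18.2500] k=[16 17 22 20 21]
t=14: x=[16.1250 17.5000 21.1250 20.3750 20.8750] k=[12 15 21 22 24]
t=15: x=[12.3750 15.3750 20.3750 22.1250 23.7500] k=[9 14 16 19 28]
t=16: x=[9.6250 13.6250 16.1250 19.7500 26.8750] k=[15 12 15 15 30]
t=17: x=[14.6250 12.7500 14.6250 16.8750 28.1250] k=[10 11 20 19 32]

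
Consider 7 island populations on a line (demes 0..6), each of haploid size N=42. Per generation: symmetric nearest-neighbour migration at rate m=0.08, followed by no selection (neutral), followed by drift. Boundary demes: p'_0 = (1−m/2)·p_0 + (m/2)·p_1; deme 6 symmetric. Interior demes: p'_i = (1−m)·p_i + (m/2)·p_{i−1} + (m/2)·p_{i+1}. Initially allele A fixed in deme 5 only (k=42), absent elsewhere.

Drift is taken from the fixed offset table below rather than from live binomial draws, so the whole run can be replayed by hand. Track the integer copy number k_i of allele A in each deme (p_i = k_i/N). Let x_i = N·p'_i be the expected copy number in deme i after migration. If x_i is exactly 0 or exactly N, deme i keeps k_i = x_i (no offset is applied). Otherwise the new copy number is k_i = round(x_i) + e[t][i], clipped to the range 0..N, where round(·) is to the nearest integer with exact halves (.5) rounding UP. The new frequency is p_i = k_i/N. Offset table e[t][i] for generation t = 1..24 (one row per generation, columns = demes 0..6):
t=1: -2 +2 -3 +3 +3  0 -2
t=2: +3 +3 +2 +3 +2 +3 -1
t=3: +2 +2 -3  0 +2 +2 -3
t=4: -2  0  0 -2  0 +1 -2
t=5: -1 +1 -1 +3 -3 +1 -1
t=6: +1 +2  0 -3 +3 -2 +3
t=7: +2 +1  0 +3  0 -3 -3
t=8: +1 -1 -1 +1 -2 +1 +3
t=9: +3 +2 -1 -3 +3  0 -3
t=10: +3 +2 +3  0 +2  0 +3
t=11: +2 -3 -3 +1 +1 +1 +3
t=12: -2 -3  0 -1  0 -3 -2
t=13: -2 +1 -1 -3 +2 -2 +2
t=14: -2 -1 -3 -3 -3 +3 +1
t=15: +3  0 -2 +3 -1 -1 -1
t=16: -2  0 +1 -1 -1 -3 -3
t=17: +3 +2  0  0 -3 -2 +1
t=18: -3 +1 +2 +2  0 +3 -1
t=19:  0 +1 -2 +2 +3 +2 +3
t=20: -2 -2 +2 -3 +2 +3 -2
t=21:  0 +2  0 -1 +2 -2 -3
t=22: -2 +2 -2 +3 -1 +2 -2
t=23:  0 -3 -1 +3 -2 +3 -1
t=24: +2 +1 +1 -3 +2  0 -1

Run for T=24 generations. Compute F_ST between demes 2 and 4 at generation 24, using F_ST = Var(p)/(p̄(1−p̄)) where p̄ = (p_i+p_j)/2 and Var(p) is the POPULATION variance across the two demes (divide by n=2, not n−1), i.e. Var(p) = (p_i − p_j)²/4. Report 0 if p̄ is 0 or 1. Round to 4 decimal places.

t=0: k=[0 0 0 0 0 42 0]
t=1: x=[0.0000 0.0000 0.0000 0.0000 1.6800 38.6400 1.6800] k=[0 0 0 0 5 39 0]
t=2: x=[0.0000 0.0000 0.0000 0.2000 6.1600 36.0800 1.5600] k=[0 0 0 3 8 39 1]
t=3: x=[0.0000 0.0000 0.1200 3.0800 9.0400 36.2400 2.5200] k=[0 0 0 3 11 38 0]
t=4: x=[0.0000 0.0000 0.1200 3.2000 11.7600 35.4000 1.5200] k=[0 0 0 1 12 36 0]
t=5: x=[0.0000 0.0000 0.0400 1.4000 12.5200 33.6000 1.4400] k=[0 0 0 4 10 35 0]
t=6: x=[0.0000 0.0000 0.1600 4.0800 10.7600 32.6000 1.4000] k=[0 0 0 1 14 31 4]
t=7: x=[0.0000 0.0000 0.0400 1.4800 14.1600 29.2400 5.0800] k=[0 0 0 4 14 26 2]
t=8: x=[0.0000 0.0000 0.1600 4.2400 14.0800 24.5600 2.9600] k=[0 0 0 5 12 26 6]
t=9: x=[0.0000 0.0000 0.2000 5.0800 12.2800 24.6400 6.8000] k=[0 0 0 2 15 25 4]
t=10: x=[0.0000 0.0000 0.0800 2.4400 14.8800 23.7600 4.8400] k=[0 0 3 2 17 24 8]
t=11: x=[0.0000 0.1200 2.8400 2.6400 16.6800 23.0800 8.6400] k=[0 0 0 4 18 24 12]
t=12: x=[0.0000 0.0000 0.1600 4.4000 17.6800 23.2800 12.4800] k=[0 0 0 3 18 20 10]
t=13: x=[0.0000 0.0000 0.1200 3.4800 17.4800 19.5200 10.4000] k=[0 0 0 0 19 18 12]
t=14: x=[0.0000 0.0000 0.0000 0.7600 18.2000 17.8000 12.2400] k=[0 0 0 0 15 21 13]
t=15: x=[0.0000 0.0000 0.0000 0.6000 14.6400 20.4400 13.3200] k=[0 0 0 4 14 19 12]
t=16: x=[0.0000 0.0000 0.1600 4.2400 13.8000 18.5200 12.2800] k=[0 0 1 3 13 16 9]
t=17: x=[0.0000 0.0400 1.0400 3.3200 12.7200 15.6000 9.2800] k=[0 2 1 3 10 14 10]
t=18: x=[0.0800 1.8800 1.1200 3.2000 9.8800 13.6800 10.1600] k=[0 3 3 5 10 17 9]
t=19: x=[0.1200 2.8800 3.0800 5.1200 10.0800 16.4000 9.3200] k=[0 4 1 7 13 18 12]
t=20: x=[0.1600 3.7200 1.3600 7.0000 12.9600 17.5600 12.2400] k=[0 2 3 4 15 21 10]
t=21: x=[0.0800 1.9600 3.0000 4.4000 14.8000 20.3200 10.4400] k=[0 4 3 3 17 18 7]
t=22: x=[0.1600 3.8000 3.0400 3.5600 16.4800 17.5200 7.4400] k=[0 6 1 7 15 20 5]
t=23: x=[0.2400 5.5600 1.4400 7.0800 14.8800 19.2000 5.6000] k=[0 3 0 10 13 22 5]
t=24: x=[0.1200 2.7600 0.5200 9.7200 13.2400 20.9600 5.6800] k=[2 4 2 7 15 21 5]

0.1484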